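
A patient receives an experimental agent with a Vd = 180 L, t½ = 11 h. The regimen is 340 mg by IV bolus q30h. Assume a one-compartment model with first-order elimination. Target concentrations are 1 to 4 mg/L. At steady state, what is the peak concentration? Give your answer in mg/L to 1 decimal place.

τ/t½ = 30/11 ≈ 2.7273, so fraction remaining f = (1/2)^(30/11) ≈ 0.1510.
Accumulation ratio R = 1/(1 − f) ≈ 1/0.8490 ≈ 1.1779.
Each bolus raises the concentration by D/Vd = 340/180 ≈ 1.889 mg/L.
Steady-state peak Cmax,ss = C₀·R ≈ 1.889 × 1.1779 ≈ 2.225 mg/L.
Peak 2.2 mg/L vs MTC 4 mg/L: below toxic threshold.

2.2 mg/L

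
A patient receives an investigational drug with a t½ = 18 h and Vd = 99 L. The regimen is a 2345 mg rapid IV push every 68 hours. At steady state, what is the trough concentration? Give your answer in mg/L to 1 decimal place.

τ/t½ = 68/18 ≈ 3.7778, so fraction remaining f = (1/2)^(68/18) ≈ 0.0729.
At steady state, accumulation factor R = 1/(1 − e^(−kτ)) ≈ 1.0786.
Single-dose peak C₀ = D/Vd = 2345/99 ≈ 23.687 mg/L.
Steady-state peak Cmax,ss = C₀·R ≈ 23.687 × 1.0786 ≈ 25.549 mg/L.
One interval later, Cmin,ss = Cmax,ss·e^(−kτ) ≈ 25.549 × 0.0729 ≈ 1.863 mg/L.

1.9 mg/L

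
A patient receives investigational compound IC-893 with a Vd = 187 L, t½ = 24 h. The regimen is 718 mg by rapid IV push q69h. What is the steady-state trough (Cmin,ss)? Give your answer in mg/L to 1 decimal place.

k = ln2/t½ = ln2/24 ≈ 0.028881 h⁻¹; fraction remaining f = e^(−kτ) = e^(−0.028881×69) ≈ 0.1363.
Accumulation ratio R = 1/(1 − f) ≈ 1/0.8637 ≈ 1.1578.
Each bolus raises the concentration by D/Vd = 718/187 ≈ 3.840 mg/L.
Steady-state peak Cmax,ss = C₀·R ≈ 3.840 × 1.1578 ≈ 4.446 mg/L.
One interval later, Cmin,ss = Cmax,ss·e^(−kτ) ≈ 4.446 × 0.1363 ≈ 0.606 mg/L.

0.6 mg/L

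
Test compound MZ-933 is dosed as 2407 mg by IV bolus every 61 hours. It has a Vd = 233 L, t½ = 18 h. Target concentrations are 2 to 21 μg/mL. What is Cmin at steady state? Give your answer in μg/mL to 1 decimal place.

Over one 61-h interval, 61/18 ≈ 3.3889 half-lives elapse, leaving f ≈ 0.0955 of each dose.
Single-dose peak C₀ = D/Vd = 2407/233 ≈ 10.330 μg/mL.
Steady-state trough Cmin,ss = C₀·f/(1−f) ≈ 10.330 × 0.0955/0.9045 ≈ 1.091 μg/mL.
Trough 1.1 μg/mL vs MEC 2 μg/mL: subtherapeutic.

1.1 μg/mL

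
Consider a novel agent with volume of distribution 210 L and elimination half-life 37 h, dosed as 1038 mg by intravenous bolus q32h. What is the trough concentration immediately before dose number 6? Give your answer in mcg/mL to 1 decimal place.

f = (1/2)^(τ/t½) = (1/2)^(32/37) ≈ 0.5491.
C₀ = D/Vd = 1038/210 ≈ 4.943 mcg/mL.
Before the 6th dose, 5 doses have been given. Superposition: Cmin = C₀·(f + f² + … + f^5).
≈ 4.943 × (0.5491 + 0.3015 + 0.1656 + 0.0909 + 0.0499) ≈ 4.943 × 1.1570 ≈ 5.719 mcg/mL.

5.7 mcg/mL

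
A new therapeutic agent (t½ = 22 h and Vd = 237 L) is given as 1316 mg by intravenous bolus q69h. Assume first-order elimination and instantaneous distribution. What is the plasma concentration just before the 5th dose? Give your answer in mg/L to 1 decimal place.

0.7 mg/L

f = (1/2)^(τ/t½) = (1/2)^(69/22) ≈ 0.1137.
C₀ = D/Vd = 1316/237 ≈ 5.553 mg/L.
Before the 5th dose, 4 doses have been given. Superposition: Cmin = C₀·(f + f² + … + f^4).
≈ 5.553 × (0.1137 + 0.0129 + 0.0015 + 0.0002) ≈ 5.553 × 0.1283 ≈ 0.712 mg/L.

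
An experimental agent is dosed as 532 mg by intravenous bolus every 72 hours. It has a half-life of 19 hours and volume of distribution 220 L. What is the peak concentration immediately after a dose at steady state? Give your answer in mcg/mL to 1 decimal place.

τ/t½ = 72/19 ≈ 3.7895, so fraction remaining f = (1/2)^(72/19) ≈ 0.0723.
At steady state, accumulation factor R = 1/(1 − e^(−kτ)) ≈ 1.0779.
Single-dose peak C₀ = D/Vd = 532/220 ≈ 2.418 mcg/mL.
Cmax,ss = C₀/(1 − f) ≈ 2.418/0.9277 ≈ 2.606 mcg/mL.

2.6 mcg/mL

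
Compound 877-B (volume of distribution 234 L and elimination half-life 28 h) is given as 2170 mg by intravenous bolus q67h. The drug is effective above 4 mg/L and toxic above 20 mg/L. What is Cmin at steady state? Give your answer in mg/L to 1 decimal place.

2.2 mg/L

Over one 67-h interval, 67/28 ≈ 2.3929 half-lives elapse, leaving f ≈ 0.1904 of each dose.
At steady state, accumulation factor R = 1/(1 − e^(−kτ)) ≈ 1.2352.
Each bolus raises the concentration by D/Vd = 2170/234 ≈ 9.274 mg/L.
Steady-state peak Cmax,ss = C₀·R ≈ 9.274 × 1.2352 ≈ 11.455 mg/L.
One interval later, Cmin,ss = Cmax,ss·e^(−kτ) ≈ 11.455 × 0.1904 ≈ 2.181 mg/L.
Trough 2.2 mg/L vs MEC 4 mg/L: subtherapeutic.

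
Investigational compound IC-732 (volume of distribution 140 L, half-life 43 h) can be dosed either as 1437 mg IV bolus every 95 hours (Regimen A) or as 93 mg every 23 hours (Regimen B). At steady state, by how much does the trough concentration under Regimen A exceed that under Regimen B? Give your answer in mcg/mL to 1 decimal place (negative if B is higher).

Regimen A: f = (1/2)^(95/43) ≈ 0.2162; Cmin,ss = (1437/140)·f/(1−f) ≈ 2.831 mcg/mL.
Regimen B: f = (1/2)^(23/43) ≈ 0.6902; Cmin,ss = (93/140)·f/(1−f) ≈ 1.480 mcg/mL.
Difference ≈ 2.831 − 1.480 ≈ 1.351 mcg/mL.

1.4 mcg/mL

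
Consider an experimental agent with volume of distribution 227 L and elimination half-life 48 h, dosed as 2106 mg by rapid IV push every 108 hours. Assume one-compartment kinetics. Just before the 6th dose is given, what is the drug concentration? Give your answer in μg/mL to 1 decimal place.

f = (1/2)^(τ/t½) = (1/2)^(108/48) ≈ 0.2102.
C₀ = D/Vd = 2106/227 ≈ 9.278 μg/mL.
Before the 6th dose, 5 doses have been given. Superposition: Cmin = C₀·(f + f² + … + f^5).
≈ 9.278 × (0.2102 + 0.0442 + 0.0093 + 0.0020 + 0.0004) ≈ 9.278 × 0.2661 ≈ 2.469 μg/mL.

2.5 μg/mL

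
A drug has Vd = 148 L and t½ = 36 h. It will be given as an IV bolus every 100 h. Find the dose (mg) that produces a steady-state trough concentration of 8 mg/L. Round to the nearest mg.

6936 mg

τ/t½ = 100/36 ≈ 2.7778, so f = (1/2)^(100/36) ≈ 0.145816.
Cmin,ss = (D/Vd)·f/(1−f), so D = Cmin,ss·Vd·(1−f)/f.
D = 8 × 148 × (1−f)/f ≈ 8 × 148 × 5.85796 ≈ 6935.82 mg.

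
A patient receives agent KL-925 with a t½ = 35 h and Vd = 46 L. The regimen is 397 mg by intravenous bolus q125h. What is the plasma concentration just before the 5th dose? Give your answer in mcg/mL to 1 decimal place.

f = (1/2)^(τ/t½) = (1/2)^(125/35) ≈ 0.0841.
C₀ = D/Vd = 397/46 ≈ 8.630 mcg/mL.
Before the 5th dose, 4 doses have been given. Superposition: Cmin = C₀·(f + f² + … + f^4).
≈ 8.630 × (0.0841 + 0.0071 + 0.0006 + 0.0001) ≈ 8.630 × 0.0919 ≈ 0.793 mcg/mL.

0.8 mcg/mL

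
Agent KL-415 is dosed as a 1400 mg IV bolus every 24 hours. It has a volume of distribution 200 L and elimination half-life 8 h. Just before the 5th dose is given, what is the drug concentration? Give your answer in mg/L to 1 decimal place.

f = (1/2)^(τ/t½) = (1/2)^(24/8) ≈ 0.1250.
C₀ = D/Vd = 1400/200 ≈ 7.000 mg/L.
Before the 5th dose, 4 doses have been given. Superposition: Cmin = C₀·(f + f² + … + f^4).
≈ 7.000 × (0.1250 + 0.0156 + 0.0020 + 0.0002) ≈ 7.000 × 0.1428 ≈ 1.000 mg/L.

1.0 mg/L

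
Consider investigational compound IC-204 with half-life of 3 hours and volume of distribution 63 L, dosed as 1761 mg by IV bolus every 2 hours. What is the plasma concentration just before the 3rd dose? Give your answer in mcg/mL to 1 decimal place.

28.7 mcg/mL

f = (1/2)^(τ/t½) = (1/2)^(2/3) ≈ 0.6300.
C₀ = D/Vd = 1761/63 ≈ 27.952 mcg/mL.
Before the 3rd dose, 2 doses have been given. Superposition: Cmin = C₀·(f + f²).
≈ 27.952 × (0.6300 + 0.3969) ≈ 27.952 × 1.0269 ≈ 28.704 mcg/mL.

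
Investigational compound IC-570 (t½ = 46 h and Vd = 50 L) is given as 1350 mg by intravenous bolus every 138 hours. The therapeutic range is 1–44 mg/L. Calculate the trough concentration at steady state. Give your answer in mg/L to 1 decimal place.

τ = 138 h = 3 half-lives, so f = (1/2)^3 = 0.125.
At steady state, R = 1/(1 − 0.125) = 8/7.
Single-dose peak C₀ = D/Vd = 1350/50 = 27 mg/L.
Steady-state peak Cmax,ss = C₀·R = 27 × 8/7 ≈ 30.857 mg/L.
Steady-state trough Cmin,ss = Cmax,ss·f ≈ 30.857 × 0.125 ≈ 3.857 mg/L.
Trough 3.9 mg/L vs MEC 1 mg/L: adequate.

3.9 mg/L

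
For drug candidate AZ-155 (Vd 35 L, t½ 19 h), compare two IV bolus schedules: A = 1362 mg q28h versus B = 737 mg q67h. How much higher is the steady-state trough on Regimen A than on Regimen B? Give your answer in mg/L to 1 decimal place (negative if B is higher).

19.9 mg/L

Regimen A: f = (1/2)^(28/19) ≈ 0.3601; Cmin,ss = (1362/35)·f/(1−f) ≈ 21.899 mg/L.
Regimen B: f = (1/2)^(67/19) ≈ 0.0868; Cmin,ss = (737/35)·f/(1−f) ≈ 2.001 mg/L.
Difference ≈ 21.899 − 2.001 ≈ 19.898 mg/L.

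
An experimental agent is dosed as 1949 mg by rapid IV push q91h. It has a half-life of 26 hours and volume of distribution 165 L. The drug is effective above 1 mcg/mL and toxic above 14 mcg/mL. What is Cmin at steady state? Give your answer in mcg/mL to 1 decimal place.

k = ln2/t½ = ln2/26 ≈ 0.026660 h⁻¹; fraction remaining f = e^(−kτ) = e^(−0.026660×91) ≈ 0.0884.
Single-dose peak C₀ = D/Vd = 1949/165 ≈ 11.812 mcg/mL.
Steady-state trough Cmin,ss = C₀·f/(1−f) ≈ 11.812 × 0.0884/0.9116 ≈ 1.145 mcg/mL.
Trough 1.1 mcg/mL vs MEC 1 mcg/mL: adequate.

1.1 mcg/mL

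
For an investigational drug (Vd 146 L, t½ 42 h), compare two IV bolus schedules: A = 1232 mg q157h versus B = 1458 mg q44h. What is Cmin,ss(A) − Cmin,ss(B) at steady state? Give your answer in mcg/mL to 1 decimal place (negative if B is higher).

Regimen A: f = (1/2)^(157/42) ≈ 0.0749; Cmin,ss = (1232/146)·f/(1−f) ≈ 0.683 mcg/mL.
Regimen B: f = (1/2)^(44/42) ≈ 0.4838; Cmin,ss = (1458/146)·f/(1−f) ≈ 9.359 mcg/mL.
Difference ≈ 0.683 − 9.359 ≈ -8.676 mcg/mL.

-8.7 mcg/mL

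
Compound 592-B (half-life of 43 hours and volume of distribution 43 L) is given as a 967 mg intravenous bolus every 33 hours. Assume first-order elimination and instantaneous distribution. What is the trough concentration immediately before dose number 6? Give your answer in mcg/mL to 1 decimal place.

29.8 mcg/mL

f = (1/2)^(τ/t½) = (1/2)^(33/43) ≈ 0.5875.
C₀ = D/Vd = 967/43 ≈ 22.488 mcg/mL.
Before the 6th dose, 5 doses have been given. Superposition: Cmin = C₀·(f + f² + … + f^5).
≈ 22.488 × (0.5875 + 0.3452 + 0.2028 + 0.1191 + 0.0700) ≈ 22.488 × 1.3246 ≈ 29.788 mcg/mL.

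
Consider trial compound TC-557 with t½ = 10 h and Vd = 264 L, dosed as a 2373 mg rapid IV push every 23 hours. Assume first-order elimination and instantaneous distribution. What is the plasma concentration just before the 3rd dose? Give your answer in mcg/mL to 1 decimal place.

f = (1/2)^(τ/t½) = (1/2)^(23/10) ≈ 0.2031.
C₀ = D/Vd = 2373/264 ≈ 8.989 mcg/mL.
Before the 3rd dose, 2 doses have been given. Superposition: Cmin = C₀·(f + f²).
≈ 8.989 × (0.2031 + 0.0412) ≈ 8.989 × 0.2443 ≈ 2.196 mcg/mL.

2.2 mcg/mL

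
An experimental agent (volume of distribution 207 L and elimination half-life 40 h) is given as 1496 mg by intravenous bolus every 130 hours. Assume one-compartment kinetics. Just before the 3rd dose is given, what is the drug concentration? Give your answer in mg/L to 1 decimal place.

0.8 mg/L

f = (1/2)^(τ/t½) = (1/2)^(130/40) ≈ 0.1051.
C₀ = D/Vd = 1496/207 ≈ 7.227 mg/L.
Before the 3rd dose, 2 doses have been given. Superposition: Cmin = C₀·(f + f²).
≈ 7.227 × (0.1051 + 0.0110) ≈ 7.227 × 0.1161 ≈ 0.839 mg/L.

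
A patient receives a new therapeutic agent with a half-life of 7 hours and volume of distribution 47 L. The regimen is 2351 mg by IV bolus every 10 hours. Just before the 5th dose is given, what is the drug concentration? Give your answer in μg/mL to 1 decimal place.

29.0 μg/mL

f = (1/2)^(τ/t½) = (1/2)^(10/7) ≈ 0.3715.
C₀ = D/Vd = 2351/47 ≈ 50.021 μg/mL.
Before the 5th dose, 4 doses have been given. Superposition: Cmin = C₀·(f + f² + … + f^4).
≈ 50.021 × (0.3715 + 0.1380 + 0.0513 + 0.0190) ≈ 50.021 × 0.5798 ≈ 29.002 μg/mL.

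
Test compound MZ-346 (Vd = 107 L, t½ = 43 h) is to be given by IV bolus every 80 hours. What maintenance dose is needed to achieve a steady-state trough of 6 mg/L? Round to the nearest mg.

τ/t½ = 80/43 ≈ 1.8605, so f = (1/2)^(80/43) ≈ 0.275387.
Cmin,ss = (D/Vd)·f/(1−f), so D = Cmin,ss·Vd·(1−f)/f.
D = 6 × 107 × (1−f)/f ≈ 6 × 107 × 2.63125 ≈ 1689.26 mg.

1689 mg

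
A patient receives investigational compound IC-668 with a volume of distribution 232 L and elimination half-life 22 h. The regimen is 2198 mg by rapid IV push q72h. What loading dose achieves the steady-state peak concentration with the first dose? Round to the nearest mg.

f = (1/2)^(72/22) ≈ 0.103469; accumulation ratio R = 1/(1−f) ≈ 1.11541.
Loading dose to hit Cmax,ss on first dose: D_load = D_maint·R ≈ 2198 × 1.11541 ≈ 2451.67 mg.

2452 mg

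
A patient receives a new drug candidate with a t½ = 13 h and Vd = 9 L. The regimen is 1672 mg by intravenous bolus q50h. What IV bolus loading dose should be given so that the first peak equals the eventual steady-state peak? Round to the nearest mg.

f = (1/2)^(50/13) ≈ 0.069533; accumulation ratio R = 1/(1−f) ≈ 1.07473.
Loading dose to hit Cmax,ss on first dose: D_load = D_maint·R ≈ 1672 × 1.07473 ≈ 1796.95 mg.

1797 mg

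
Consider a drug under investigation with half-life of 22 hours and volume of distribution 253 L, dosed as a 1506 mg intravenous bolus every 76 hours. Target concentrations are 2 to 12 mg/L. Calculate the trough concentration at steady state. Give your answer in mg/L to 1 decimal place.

k = ln2/t½ = ln2/22 ≈ 0.031507 h⁻¹; fraction remaining f = e^(−kτ) = e^(−0.031507×76) ≈ 0.0912.
Accumulation ratio R = 1/(1 − f) ≈ 1/0.9088 ≈ 1.1004.
Each bolus raises the concentration by D/Vd = 1506/253 ≈ 5.953 mg/L.
Steady-state peak Cmax,ss = C₀·R ≈ 5.953 × 1.1004 ≈ 6.551 mg/L.
Steady-state trough Cmin,ss = Cmax,ss·f ≈ 6.551 × 0.0912 ≈ 0.597 mg/L.
Trough 0.6 mg/L vs MEC 2 mg/L: subtherapeutic.

0.6 mg/L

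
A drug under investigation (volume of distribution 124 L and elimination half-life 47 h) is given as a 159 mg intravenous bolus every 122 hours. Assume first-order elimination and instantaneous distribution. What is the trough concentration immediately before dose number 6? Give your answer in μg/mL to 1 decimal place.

0.3 μg/mL

f = (1/2)^(τ/t½) = (1/2)^(122/47) ≈ 0.1654.
C₀ = D/Vd = 159/124 ≈ 1.282 μg/mL.
Before the 6th dose, 5 doses have been given. Superposition: Cmin = C₀·(f + f² + … + f^5).
≈ 1.282 × (0.1654 + 0.0274 + 0.0045 + 0.0007 + 0.0001) ≈ 1.282 × 0.1981 ≈ 0.254 μg/mL.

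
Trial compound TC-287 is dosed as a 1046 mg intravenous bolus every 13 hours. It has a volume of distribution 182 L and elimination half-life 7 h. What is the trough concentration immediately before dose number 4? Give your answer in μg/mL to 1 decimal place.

2.1 μg/mL

f = (1/2)^(τ/t½) = (1/2)^(13/7) ≈ 0.2760.
C₀ = D/Vd = 1046/182 ≈ 5.747 μg/mL.
Before the 4th dose, 3 doses have been given. Superposition: Cmin = C₀·(f + f² + … + f^3).
≈ 5.747 × (0.2760 + 0.0762 + 0.0210) ≈ 5.747 × 0.3732 ≈ 2.145 μg/mL.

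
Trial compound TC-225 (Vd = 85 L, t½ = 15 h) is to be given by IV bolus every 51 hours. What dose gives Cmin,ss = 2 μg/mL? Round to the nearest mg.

τ/t½ = 51/15 ≈ 3.4, so f = (1/2)^(51/15) ≈ 0.094732.
Cmin,ss = (D/Vd)·f/(1−f), so D = Cmin,ss·Vd·(1−f)/f.
D = 2 × 85 × (1−f)/f ≈ 2 × 85 × 9.55610 ≈ 1624.54 mg.

1625 mg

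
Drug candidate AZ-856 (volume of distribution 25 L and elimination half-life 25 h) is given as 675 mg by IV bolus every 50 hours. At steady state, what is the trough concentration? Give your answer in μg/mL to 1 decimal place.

9.0 μg/mL

The dosing interval is 2 half-lives, so f = 2^(−2) = 0.25.
Accumulation ratio R = 1/(1 − f) = 1/0.75 = 4/3.
Single-dose peak C₀ = D/Vd = 675/25 = 27 μg/mL.
Steady-state peak Cmax,ss = C₀·R = 27 × 4/3 ≈ 36.000 μg/mL.
Steady-state trough Cmin,ss = Cmax,ss·f ≈ 36.000 × 0.25 ≈ 9.000 μg/mL.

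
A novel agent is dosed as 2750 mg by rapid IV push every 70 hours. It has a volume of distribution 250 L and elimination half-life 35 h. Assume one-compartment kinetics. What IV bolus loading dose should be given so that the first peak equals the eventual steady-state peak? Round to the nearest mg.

f = (1/2)^(70/35) ≈ 0.250000; accumulation ratio R = 1/(1−f) ≈ 1.33333.
Loading dose to hit Cmax,ss on first dose: D_load = D_maint·R ≈ 2750 × 1.33333 ≈ 3666.66 mg.

3667 mg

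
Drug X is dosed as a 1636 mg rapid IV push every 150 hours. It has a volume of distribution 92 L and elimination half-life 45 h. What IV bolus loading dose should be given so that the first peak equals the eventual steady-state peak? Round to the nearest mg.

f = (1/2)^(150/45) ≈ 0.099213; accumulation ratio R = 1/(1−f) ≈ 1.11014.
Loading dose to hit Cmax,ss on first dose: D_load = D_maint·R ≈ 1636 × 1.11014 ≈ 1816.19 mg.

1816 mg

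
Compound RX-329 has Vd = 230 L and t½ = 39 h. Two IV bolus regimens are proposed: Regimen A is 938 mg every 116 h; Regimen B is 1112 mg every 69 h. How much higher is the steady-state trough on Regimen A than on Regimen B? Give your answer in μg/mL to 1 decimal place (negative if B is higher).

-1.4 μg/mL

Regimen A: f = (1/2)^(116/39) ≈ 0.1272; Cmin,ss = (938/230)·f/(1−f) ≈ 0.594 μg/mL.
Regimen B: f = (1/2)^(69/39) ≈ 0.2934; Cmin,ss = (1112/230)·f/(1−f) ≈ 2.008 μg/mL.
Difference ≈ 0.594 − 2.008 ≈ -1.414 μg/mL.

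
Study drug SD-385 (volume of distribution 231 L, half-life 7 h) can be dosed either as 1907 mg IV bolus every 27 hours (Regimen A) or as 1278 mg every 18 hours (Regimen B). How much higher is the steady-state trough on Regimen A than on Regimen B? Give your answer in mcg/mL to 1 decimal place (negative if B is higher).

-0.5 mcg/mL

Regimen A: f = (1/2)^(27/7) ≈ 0.0690; Cmin,ss = (1907/231)·f/(1−f) ≈ 0.612 mcg/mL.
Regimen B: f = (1/2)^(18/7) ≈ 0.1682; Cmin,ss = (1278/231)·f/(1−f) ≈ 1.119 mcg/mL.
Difference ≈ 0.612 − 1.119 ≈ -0.507 mcg/mL.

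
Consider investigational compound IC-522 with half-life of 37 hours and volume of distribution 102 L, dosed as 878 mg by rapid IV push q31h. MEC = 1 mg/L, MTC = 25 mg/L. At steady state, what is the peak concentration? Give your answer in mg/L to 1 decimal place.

k = ln2/t½ = ln2/37 ≈ 0.018734 h⁻¹; fraction remaining f = e^(−kτ) = e^(−0.018734×31) ≈ 0.5595.
At steady state, accumulation factor R = 1/(1 − e^(−kτ)) ≈ 2.2701.
Single-dose peak C₀ = D/Vd = 878/102 ≈ 8.608 mg/L.
Cmax,ss = C₀/(1 − f) ≈ 8.608/0.4405 ≈ 19.541 mg/L.
Peak 19.5 mg/L vs MTC 25 mg/L: below toxic threshold.

19.5 mg/L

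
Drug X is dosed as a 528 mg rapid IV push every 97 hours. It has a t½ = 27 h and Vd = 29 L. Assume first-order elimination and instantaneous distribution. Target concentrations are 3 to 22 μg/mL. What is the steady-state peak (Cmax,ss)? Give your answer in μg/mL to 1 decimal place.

19.9 μg/mL

τ/t½ = 97/27 ≈ 3.5926, so fraction remaining f = (1/2)^(97/27) ≈ 0.0829.
At steady state, accumulation factor R = 1/(1 − e^(−kτ)) ≈ 1.0904.
Single-dose peak C₀ = D/Vd = 528/29 ≈ 18.207 μg/mL.
Steady-state peak Cmax,ss = C₀·R ≈ 18.207 × 1.0904 ≈ 19.853 μg/mL.
Peak 19.9 μg/mL vs MTC 22 μg/mL: below toxic threshold.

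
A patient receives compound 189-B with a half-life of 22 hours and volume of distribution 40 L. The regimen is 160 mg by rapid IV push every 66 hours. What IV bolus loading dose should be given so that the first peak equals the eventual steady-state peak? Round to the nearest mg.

f = (1/2)^(66/22) ≈ 0.125000; accumulation ratio R = 1/(1−f) ≈ 1.14286.
Loading dose to hit Cmax,ss on first dose: D_load = D_maint·R ≈ 160 × 1.14286 ≈ 182.86 mg.

183 mg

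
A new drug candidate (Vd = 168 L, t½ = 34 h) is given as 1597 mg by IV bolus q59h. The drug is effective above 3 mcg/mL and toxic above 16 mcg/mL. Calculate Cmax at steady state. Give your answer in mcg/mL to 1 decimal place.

13.6 mcg/mL

k = ln2/t½ = ln2/34 ≈ 0.020387 h⁻¹; fraction remaining f = e^(−kτ) = e^(−0.020387×59) ≈ 0.3003.
At steady state, accumulation factor R = 1/(1 − e^(−kτ)) ≈ 1.4292.
Single-dose peak C₀ = D/Vd = 1597/168 ≈ 9.506 mcg/mL.
Cmax,ss = C₀/(1 − f) ≈ 9.506/0.6997 ≈ 13.586 mcg/mL.
Peak 13.6 mcg/mL vs MTC 16 mcg/mL: below toxic threshold.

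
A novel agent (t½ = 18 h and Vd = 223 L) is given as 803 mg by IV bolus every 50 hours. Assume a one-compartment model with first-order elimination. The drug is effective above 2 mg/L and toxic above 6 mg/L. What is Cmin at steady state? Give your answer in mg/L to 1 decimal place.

0.6 mg/L

τ/t½ = 50/18 ≈ 2.7778, so fraction remaining f = (1/2)^(50/18) ≈ 0.1458.
At steady state, accumulation factor R = 1/(1 − e^(−kτ)) ≈ 1.1707.
Single-dose peak C₀ = D/Vd = 803/223 ≈ 3.601 mg/L.
Cmax,ss = C₀/(1 − f) ≈ 3.601/0.8542 ≈ 4.216 mg/L.
One interval later, Cmin,ss = Cmax,ss·e^(−kτ) ≈ 4.216 × 0.1458 ≈ 0.615 mg/L.
Trough 0.6 mg/L vs MEC 2 mg/L: subtherapeutic.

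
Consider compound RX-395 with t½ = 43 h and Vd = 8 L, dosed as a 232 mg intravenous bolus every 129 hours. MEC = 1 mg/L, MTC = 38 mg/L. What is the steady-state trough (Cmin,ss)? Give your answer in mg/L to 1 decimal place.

4.1 mg/L

The dosing interval is 3 half-lives, so f = 2^(−3) = 0.125.
Accumulation ratio R = 1/(1 − f) = 1/0.875 = 8/7.
Single-dose peak C₀ = D/Vd = 232/8 = 29 mg/L.
Steady-state peak Cmax,ss = C₀·R = 29 × 8/7 ≈ 33.143 mg/L.
Steady-state trough Cmin,ss = Cmax,ss·f ≈ 33.143 × 0.125 ≈ 4.143 mg/L.
Trough 4.1 mg/L vs MEC 1 mg/L: adequate.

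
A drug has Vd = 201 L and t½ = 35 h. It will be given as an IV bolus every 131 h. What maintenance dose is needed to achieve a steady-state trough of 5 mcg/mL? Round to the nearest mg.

τ/t½ = 131/35 ≈ 3.7429, so f = (1/2)^(131/35) ≈ 0.074694.
Cmin,ss = (D/Vd)·f/(1−f), so D = Cmin,ss·Vd·(1−f)/f.
D = 5 × 201 × (1−f)/f ≈ 5 × 201 × 12.38796 ≈ 12449.90 mg.

12450 mg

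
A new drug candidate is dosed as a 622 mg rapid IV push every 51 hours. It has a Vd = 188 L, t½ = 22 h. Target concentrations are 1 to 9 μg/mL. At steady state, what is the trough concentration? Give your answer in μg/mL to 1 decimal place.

k = ln2/t½ = ln2/22 ≈ 0.031507 h⁻¹; fraction remaining f = e^(−kτ) = e^(−0.031507×51) ≈ 0.2005.
Single-dose peak C₀ = D/Vd = 622/188 ≈ 3.309 μg/mL.
Steady-state trough Cmin,ss = C₀·f/(1−f) ≈ 3.309 × 0.2005/0.7995 ≈ 0.830 μg/mL.
Trough 0.8 μg/mL vs MEC 1 μg/mL: subtherapeutic.

0.8 μg/mL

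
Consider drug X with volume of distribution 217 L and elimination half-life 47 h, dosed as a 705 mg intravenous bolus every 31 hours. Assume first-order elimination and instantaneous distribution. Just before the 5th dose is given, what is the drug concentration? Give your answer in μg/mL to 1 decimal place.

f = (1/2)^(τ/t½) = (1/2)^(31/47) ≈ 0.6331.
C₀ = D/Vd = 705/217 ≈ 3.249 μg/mL.
Before the 5th dose, 4 doses have been given. Superposition: Cmin = C₀·(f + f² + … + f^4).
≈ 3.249 × (0.6331 + 0.4008 + 0.2538 + 0.1607) ≈ 3.249 × 1.4484 ≈ 4.706 μg/mL.

4.7 μg/mL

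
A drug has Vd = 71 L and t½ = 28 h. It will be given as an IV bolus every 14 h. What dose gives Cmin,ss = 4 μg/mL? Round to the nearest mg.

118 mg

τ/t½ = 14/28 ≈ 0.5, so f = (1/2)^(14/28) ≈ 0.707107.
Cmin,ss = (D/Vd)·f/(1−f), so D = Cmin,ss·Vd·(1−f)/f.
D = 4 × 71 × (1−f)/f ≈ 4 × 71 × 0.41421 ≈ 117.64 mg.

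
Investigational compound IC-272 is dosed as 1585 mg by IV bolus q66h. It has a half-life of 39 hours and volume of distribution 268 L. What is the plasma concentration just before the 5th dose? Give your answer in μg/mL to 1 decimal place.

f = (1/2)^(τ/t½) = (1/2)^(66/39) ≈ 0.3094.
C₀ = D/Vd = 1585/268 ≈ 5.914 μg/mL.
Before the 5th dose, 4 doses have been given. Superposition: Cmin = C₀·(f + f² + … + f^4).
≈ 5.914 × (0.3094 + 0.0957 + 0.0296 + 0.0092) ≈ 5.914 × 0.4439 ≈ 2.625 μg/mL.

2.6 μg/mL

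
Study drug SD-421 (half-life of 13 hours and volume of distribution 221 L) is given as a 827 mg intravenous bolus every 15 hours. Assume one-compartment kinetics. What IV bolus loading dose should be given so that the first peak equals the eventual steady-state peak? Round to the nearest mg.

f = (1/2)^(15/13) ≈ 0.449425; accumulation ratio R = 1/(1−f) ≈ 1.81628.
Loading dose to hit Cmax,ss on first dose: D_load = D_maint·R ≈ 827 × 1.81628 ≈ 1502.06 mg.

1502 mg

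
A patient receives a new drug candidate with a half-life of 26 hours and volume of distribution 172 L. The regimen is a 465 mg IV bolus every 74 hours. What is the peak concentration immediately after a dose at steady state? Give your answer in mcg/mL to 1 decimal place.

3.1 mcg/mL

k = ln2/t½ = ln2/26 ≈ 0.026660 h⁻¹; fraction remaining f = e^(−kτ) = e^(−0.026660×74) ≈ 0.1391.
At steady state, accumulation factor R = 1/(1 − e^(−kτ)) ≈ 1.1616.
Single-dose peak C₀ = D/Vd = 465/172 ≈ 2.703 mcg/mL.
Cmax,ss = C₀/(1 − f) ≈ 2.703/0.8609 ≈ 3.140 mcg/mL.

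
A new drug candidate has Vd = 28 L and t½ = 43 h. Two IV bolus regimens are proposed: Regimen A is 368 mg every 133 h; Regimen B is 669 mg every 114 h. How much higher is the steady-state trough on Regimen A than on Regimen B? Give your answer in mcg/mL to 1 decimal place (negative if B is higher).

-2.8 mcg/mL

Regimen A: f = (1/2)^(133/43) ≈ 0.1172; Cmin,ss = (368/28)·f/(1−f) ≈ 1.745 mcg/mL.
Regimen B: f = (1/2)^(114/43) ≈ 0.1592; Cmin,ss = (669/28)·f/(1−f) ≈ 4.524 mcg/mL.
Difference ≈ 1.745 − 4.524 ≈ -2.779 mcg/mL.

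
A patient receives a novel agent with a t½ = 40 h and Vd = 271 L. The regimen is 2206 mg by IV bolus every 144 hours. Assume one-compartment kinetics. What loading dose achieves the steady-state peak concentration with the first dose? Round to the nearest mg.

2404 mg

f = (1/2)^(144/40) ≈ 0.082469; accumulation ratio R = 1/(1−f) ≈ 1.08988.
Loading dose to hit Cmax,ss on first dose: D_load = D_maint·R ≈ 2206 × 1.08988 ≈ 2404.28 mg.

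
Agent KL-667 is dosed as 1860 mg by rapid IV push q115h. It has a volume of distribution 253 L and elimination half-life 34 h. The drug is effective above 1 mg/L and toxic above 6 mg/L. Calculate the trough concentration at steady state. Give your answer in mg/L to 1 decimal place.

0.8 mg/L

Over one 115-h interval, 115/34 ≈ 3.3824 half-lives elapse, leaving f ≈ 0.0959 of each dose.
At steady state, accumulation factor R = 1/(1 − e^(−kτ)) ≈ 1.1061.
Single-dose peak C₀ = D/Vd = 1860/253 ≈ 7.352 mg/L.
Steady-state peak Cmax,ss = C₀·R ≈ 7.352 × 1.1061 ≈ 8.132 mg/L.
Steady-state trough Cmin,ss = Cmax,ss·f ≈ 8.132 × 0.0959 ≈ 0.780 mg/L.
Trough 0.8 mg/L vs MEC 1 mg/L: subtherapeutic.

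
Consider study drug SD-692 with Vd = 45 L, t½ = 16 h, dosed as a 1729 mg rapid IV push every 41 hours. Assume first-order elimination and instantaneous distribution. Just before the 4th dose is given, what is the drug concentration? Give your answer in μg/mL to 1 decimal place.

f = (1/2)^(τ/t½) = (1/2)^(41/16) ≈ 0.1693.
C₀ = D/Vd = 1729/45 ≈ 38.422 μg/mL.
Before the 4th dose, 3 doses have been given. Superposition: Cmin = C₀·(f + f² + … + f^3).
≈ 38.422 × (0.1693 + 0.0287 + 0.0049) ≈ 38.422 × 0.2029 ≈ 7.796 μg/mL.

7.8 μg/mL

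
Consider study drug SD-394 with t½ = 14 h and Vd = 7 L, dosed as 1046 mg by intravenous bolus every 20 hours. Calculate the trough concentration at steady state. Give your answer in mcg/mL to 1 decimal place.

88.3 mcg/mL

Over one 20-h interval, 20/14 ≈ 1.4286 half-lives elapse, leaving f ≈ 0.3715 of each dose.
At steady state, accumulation factor R = 1/(1 − e^(−kτ)) ≈ 1.5911.
Each bolus raises the concentration by D/Vd = 1046/7 ≈ 149.429 mcg/mL.
Cmax,ss = C₀/(1 − f) ≈ 149.429/0.6285 ≈ 237.755 mcg/mL.
Steady-state trough Cmin,ss = Cmax,ss·f ≈ 237.755 × 0.3715 ≈ 88.326 mcg/mL.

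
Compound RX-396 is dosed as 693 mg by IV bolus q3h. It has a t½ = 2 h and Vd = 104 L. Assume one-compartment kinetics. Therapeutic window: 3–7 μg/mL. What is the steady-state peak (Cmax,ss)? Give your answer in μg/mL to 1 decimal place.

10.3 μg/mL

Over one 3-h interval, 3/2 ≈ 1.5 half-lives elapse, leaving f ≈ 0.3536 of each dose.
At steady state, accumulation factor R = 1/(1 − e^(−kτ)) ≈ 1.5470.
Single-dose peak C₀ = D/Vd = 693/104 ≈ 6.663 μg/mL.
Steady-state peak Cmax,ss = C₀·R ≈ 6.663 × 1.5470 ≈ 10.308 μg/mL.
Peak 10.3 μg/mL vs MTC 7 μg/mL: exceeds toxic threshold.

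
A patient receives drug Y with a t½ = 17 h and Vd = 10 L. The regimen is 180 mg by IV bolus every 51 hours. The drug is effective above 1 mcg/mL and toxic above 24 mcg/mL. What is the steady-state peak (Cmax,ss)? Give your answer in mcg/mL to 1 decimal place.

τ = 51 h = 3 half-lives, so f = (1/2)^3 = 0.125.
At steady state, R = 1/(1 − 0.125) = 8/7.
Single-dose peak C₀ = D/Vd = 180/10 = 18 mcg/mL.
Steady-state peak Cmax,ss = C₀·R = 18 × 8/7 ≈ 20.571 mcg/mL.
Peak 20.6 mcg/mL vs MTC 24 mcg/mL: below toxic threshold.

20.6 mcg/mL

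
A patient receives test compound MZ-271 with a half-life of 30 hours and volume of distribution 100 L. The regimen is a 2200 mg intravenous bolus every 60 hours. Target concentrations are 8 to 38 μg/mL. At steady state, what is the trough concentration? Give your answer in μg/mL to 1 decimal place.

The dosing interval is 2 half-lives, so f = 2^(−2) = 0.25.
At steady state, R = 1/(1 − 0.25) = 4/3.
Single-dose peak C₀ = D/Vd = 2200/100 = 22 μg/mL.
Steady-state peak Cmax,ss = C₀·R = 22 × 4/3 ≈ 29.333 μg/mL.
Steady-state trough Cmin,ss = Cmax,ss·f ≈ 29.333 × 0.25 ≈ 7.333 μg/mL.
Trough 7.3 μg/mL vs MEC 8 μg/mL: subtherapeutic.

7.3 μg/mL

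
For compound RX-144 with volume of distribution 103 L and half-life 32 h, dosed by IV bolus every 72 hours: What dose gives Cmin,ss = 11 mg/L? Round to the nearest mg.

4256 mg

τ/t½ = 72/32 ≈ 2.25, so f = (1/2)^(72/32) ≈ 0.210224.
Cmin,ss = (D/Vd)·f/(1−f), so D = Cmin,ss·Vd·(1−f)/f.
D = 11 × 103 × (1−f)/f ≈ 11 × 103 × 3.75683 ≈ 4256.49 mg.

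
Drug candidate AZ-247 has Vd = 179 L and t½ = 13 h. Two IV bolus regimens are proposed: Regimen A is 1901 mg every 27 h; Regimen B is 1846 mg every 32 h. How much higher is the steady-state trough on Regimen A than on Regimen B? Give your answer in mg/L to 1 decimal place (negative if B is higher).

1.0 mg/L

Regimen A: f = (1/2)^(27/13) ≈ 0.2370; Cmin,ss = (1901/179)·f/(1−f) ≈ 3.299 mg/L.
Regimen B: f = (1/2)^(32/13) ≈ 0.1816; Cmin,ss = (1846/179)·f/(1−f) ≈ 2.288 mg/L.
Difference ≈ 3.299 − 2.288 ≈ 1.011 mg/L.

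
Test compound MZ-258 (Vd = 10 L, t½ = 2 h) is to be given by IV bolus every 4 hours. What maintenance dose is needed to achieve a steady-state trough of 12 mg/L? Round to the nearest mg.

360 mg

τ/t½ = 4/2 ≈ 2, so f = (1/2)^(4/2) ≈ 0.250000.
Cmin,ss = (D/Vd)·f/(1−f), so D = Cmin,ss·Vd·(1−f)/f.
D = 12 × 10 × (1−f)/f ≈ 12 × 10 × 3.00000 ≈ 360.00 mg.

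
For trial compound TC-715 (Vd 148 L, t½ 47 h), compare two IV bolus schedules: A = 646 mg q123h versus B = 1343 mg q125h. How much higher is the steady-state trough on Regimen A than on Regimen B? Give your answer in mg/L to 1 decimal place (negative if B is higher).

-0.9 mg/L

Regimen A: f = (1/2)^(123/47) ≈ 0.1630; Cmin,ss = (646/148)·f/(1−f) ≈ 0.850 mg/L.
Regimen B: f = (1/2)^(125/47) ≈ 0.1583; Cmin,ss = (1343/148)·f/(1−f) ≈ 1.707 mg/L.
Difference ≈ 0.850 − 1.707 ≈ -0.857 mg/L.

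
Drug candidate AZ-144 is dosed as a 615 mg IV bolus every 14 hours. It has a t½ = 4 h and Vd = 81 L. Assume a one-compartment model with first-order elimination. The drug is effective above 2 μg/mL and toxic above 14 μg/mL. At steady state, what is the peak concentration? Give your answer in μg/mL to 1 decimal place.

k = ln2/t½ = ln2/4 ≈ 0.173287 h⁻¹; fraction remaining f = e^(−kτ) = e^(−0.173287×14) ≈ 0.0884.
Accumulation ratio R = 1/(1 − f) ≈ 1/0.9116 ≈ 1.0970.
Each bolus raises the concentration by D/Vd = 615/81 ≈ 7.593 μg/mL.
Steady-state peak Cmax,ss = C₀·R ≈ 7.593 × 1.0970 ≈ 8.330 μg/mL.
Peak 8.3 μg/mL vs MTC 14 μg/mL: below toxic threshold.

8.3 μg/mL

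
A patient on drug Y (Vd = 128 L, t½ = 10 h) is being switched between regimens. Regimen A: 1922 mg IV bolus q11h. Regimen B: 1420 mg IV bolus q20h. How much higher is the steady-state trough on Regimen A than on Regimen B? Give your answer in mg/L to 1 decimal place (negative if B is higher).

Regimen A: f = (1/2)^(11/10) ≈ 0.4665; Cmin,ss = (1922/128)·f/(1−f) ≈ 13.130 mg/L.
Regimen B: f = (1/2)^(20/10) ≈ 0.2500; Cmin,ss = (1420/128)·f/(1−f) ≈ 3.698 mg/L.
Difference ≈ 13.130 − 3.698 ≈ 9.432 mg/L.

9.4 mg/L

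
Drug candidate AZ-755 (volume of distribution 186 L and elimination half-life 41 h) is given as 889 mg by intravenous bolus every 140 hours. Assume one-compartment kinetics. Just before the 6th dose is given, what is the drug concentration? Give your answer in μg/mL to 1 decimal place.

f = (1/2)^(τ/t½) = (1/2)^(140/41) ≈ 0.0938.
C₀ = D/Vd = 889/186 ≈ 4.780 μg/mL.
Before the 6th dose, 5 doses have been given. Superposition: Cmin = C₀·(f + f² + … + f^5).
≈ 4.780 × (0.0938 + 0.0088 + 0.0008 + 0.0001 + 0.0000) ≈ 4.780 × 0.1035 ≈ 0.495 μg/mL.

0.5 μg/mL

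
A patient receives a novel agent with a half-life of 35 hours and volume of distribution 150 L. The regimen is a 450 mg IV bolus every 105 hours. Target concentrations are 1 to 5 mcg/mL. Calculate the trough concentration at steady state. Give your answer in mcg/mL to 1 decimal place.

The dosing interval is 3 half-lives, so f = 2^(−3) = 0.125.
Accumulation ratio R = 1/(1 − f) = 1/0.875 = 8/7.
Single-dose peak C₀ = D/Vd = 450/150 = 3 mcg/mL.
Steady-state peak Cmax,ss = C₀·R = 3 × 8/7 ≈ 3.429 mcg/mL.
Steady-state trough Cmin,ss = Cmax,ss·f ≈ 3.429 × 0.125 ≈ 0.429 mcg/mL.
Trough 0.4 mcg/mL vs MEC 1 mcg/mL: subtherapeutic.

0.4 mcg/mL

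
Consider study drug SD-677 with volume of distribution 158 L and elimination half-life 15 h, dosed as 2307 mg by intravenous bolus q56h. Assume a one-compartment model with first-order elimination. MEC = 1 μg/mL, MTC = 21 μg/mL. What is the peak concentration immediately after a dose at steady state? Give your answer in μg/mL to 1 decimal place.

15.8 μg/mL

k = ln2/t½ = ln2/15 ≈ 0.046210 h⁻¹; fraction remaining f = e^(−kτ) = e^(−0.046210×56) ≈ 0.0752.
Accumulation ratio R = 1/(1 − f) ≈ 1/0.9248 ≈ 1.0813.
Single-dose peak C₀ = D/Vd = 2307/158 ≈ 14.601 μg/mL.
Steady-state peak Cmax,ss = C₀·R ≈ 14.601 × 1.0813 ≈ 15.788 μg/mL.
Peak 15.8 μg/mL vs MTC 21 μg/mL: below toxic threshold.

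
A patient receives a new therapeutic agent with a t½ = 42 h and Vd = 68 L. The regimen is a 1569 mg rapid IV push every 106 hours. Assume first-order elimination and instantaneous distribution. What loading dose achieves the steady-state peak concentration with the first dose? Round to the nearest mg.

f = (1/2)^(106/42) ≈ 0.173883; accumulation ratio R = 1/(1−f) ≈ 1.21048.
Loading dose to hit Cmax,ss on first dose: D_load = D_maint·R ≈ 1569 × 1.21048 ≈ 1899.24 mg.

1899 mg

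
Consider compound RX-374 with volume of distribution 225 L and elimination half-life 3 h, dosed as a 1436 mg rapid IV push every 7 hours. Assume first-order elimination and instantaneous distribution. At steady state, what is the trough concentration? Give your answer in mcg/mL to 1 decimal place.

1.6 mcg/mL

τ/t½ = 7/3 ≈ 2.3333, so fraction remaining f = (1/2)^(7/3) ≈ 0.1984.
Accumulation ratio R = 1/(1 − f) ≈ 1/0.8016 ≈ 1.2475.
Single-dose peak C₀ = D/Vd = 1436/225 ≈ 6.382 mcg/mL.
Cmax,ss = C₀/(1 − f) ≈ 6.382/0.8016 ≈ 7.962 mcg/mL.
Steady-state trough Cmin,ss = Cmax,ss·f ≈ 7.962 × 0.1984 ≈ 1.580 mcg/mL.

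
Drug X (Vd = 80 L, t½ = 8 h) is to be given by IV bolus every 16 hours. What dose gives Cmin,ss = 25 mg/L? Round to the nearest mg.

6000 mg

τ/t½ = 16/8 ≈ 2, so f = (1/2)^(16/8) ≈ 0.250000.
Cmin,ss = (D/Vd)·f/(1−f), so D = Cmin,ss·Vd·(1−f)/f.
D = 25 × 80 × (1−f)/f ≈ 25 × 80 × 3.00000 ≈ 6000.00 mg.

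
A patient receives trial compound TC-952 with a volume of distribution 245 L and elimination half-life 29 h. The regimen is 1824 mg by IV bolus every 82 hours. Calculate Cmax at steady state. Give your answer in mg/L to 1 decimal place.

Over one 82-h interval, 82/29 ≈ 2.8276 half-lives elapse, leaving f ≈ 0.1409 of each dose.
Accumulation ratio R = 1/(1 − f) ≈ 1/0.8591 ≈ 1.1640.
Single-dose peak C₀ = D/Vd = 1824/245 ≈ 7.445 mg/L.
Cmax,ss = C₀/(1 − f) ≈ 7.445/0.8591 ≈ 8.666 mg/L.

8.7 mg/L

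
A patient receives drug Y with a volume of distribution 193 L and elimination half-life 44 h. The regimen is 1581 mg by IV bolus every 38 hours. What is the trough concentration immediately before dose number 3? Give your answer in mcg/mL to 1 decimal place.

7.0 mcg/mL

f = (1/2)^(τ/t½) = (1/2)^(38/44) ≈ 0.5496.
C₀ = D/Vd = 1581/193 ≈ 8.192 mcg/mL.
Before the 3rd dose, 2 doses have been given. Superposition: Cmin = C₀·(f + f²).
≈ 8.192 × (0.5496 + 0.3021) ≈ 8.192 × 0.8517 ≈ 6.977 mcg/mL.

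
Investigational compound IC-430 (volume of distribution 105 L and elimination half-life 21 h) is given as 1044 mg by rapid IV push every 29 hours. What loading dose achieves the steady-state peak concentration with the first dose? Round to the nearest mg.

1695 mg

f = (1/2)^(29/21) ≈ 0.383965; accumulation ratio R = 1/(1−f) ≈ 1.62328.
Loading dose to hit Cmax,ss on first dose: D_load = D_maint·R ≈ 1044 × 1.62328 ≈ 1694.70 mg.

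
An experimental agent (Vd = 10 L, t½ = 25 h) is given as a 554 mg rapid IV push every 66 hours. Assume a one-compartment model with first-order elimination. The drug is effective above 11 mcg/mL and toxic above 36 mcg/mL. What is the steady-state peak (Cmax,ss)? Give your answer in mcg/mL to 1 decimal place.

Over one 66-h interval, 66/25 ≈ 2.64 half-lives elapse, leaving f ≈ 0.1604 of each dose.
Accumulation ratio R = 1/(1 − f) ≈ 1/0.8396 ≈ 1.1910.
Each bolus raises the concentration by D/Vd = 554/10 ≈ 55.400 mcg/mL.
Steady-state peak Cmax,ss = C₀·R ≈ 55.400 × 1.1910 ≈ 65.981 mcg/mL.
Peak 66.0 mcg/mL vs MTC 36 mcg/mL: exceeds toxic threshold.

66.0 mcg/mL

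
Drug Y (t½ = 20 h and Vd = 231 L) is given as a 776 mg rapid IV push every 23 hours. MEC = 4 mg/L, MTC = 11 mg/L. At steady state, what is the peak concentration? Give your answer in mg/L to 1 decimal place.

Over one 23-h interval, 23/20 ≈ 1.15 half-lives elapse, leaving f ≈ 0.4506 of each dose.
Accumulation ratio R = 1/(1 − f) ≈ 1/0.5494 ≈ 1.8202.
Single-dose peak C₀ = D/Vd = 776/231 ≈ 3.359 mg/L.
Cmax,ss = C₀/(1 − f) ≈ 3.359/0.5494 ≈ 6.114 mg/L.
Peak 6.1 mg/L vs MTC 11 mg/L: below toxic threshold.

6.1 mg/L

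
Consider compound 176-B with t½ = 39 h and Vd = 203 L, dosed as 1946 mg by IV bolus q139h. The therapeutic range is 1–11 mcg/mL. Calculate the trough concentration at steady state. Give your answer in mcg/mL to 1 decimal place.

0.9 mcg/mL

k = ln2/t½ = ln2/39 ≈ 0.017773 h⁻¹; fraction remaining f = e^(−kτ) = e^(−0.017773×139) ≈ 0.0845.
Accumulation ratio R = 1/(1 − f) ≈ 1/0.9155 ≈ 1.0923.
Each bolus raises the concentration by D/Vd = 1946/203 ≈ 9.586 mcg/mL.
Cmax,ss = C₀/(1 − f) ≈ 9.586/0.9155 ≈ 10.471 mcg/mL.
Steady-state trough Cmin,ss = Cmax,ss·f ≈ 10.471 × 0.0845 ≈ 0.885 mcg/mL.
Trough 0.9 mcg/mL vs MEC 1 mcg/mL: subtherapeutic.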